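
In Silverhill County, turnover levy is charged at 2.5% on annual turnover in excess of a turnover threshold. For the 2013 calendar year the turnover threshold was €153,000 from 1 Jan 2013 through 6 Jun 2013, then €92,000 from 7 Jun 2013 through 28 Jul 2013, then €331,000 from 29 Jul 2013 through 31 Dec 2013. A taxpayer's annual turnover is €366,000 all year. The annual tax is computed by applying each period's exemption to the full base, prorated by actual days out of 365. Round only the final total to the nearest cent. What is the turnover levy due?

1 Jan – 6 Jun 2013: 157 days, exemption €153,000 → (€366,000 − €153,000) × 2.5% × 157/365 = €2,290.4795
7 Jun – 28 Jul 2013: 52 days, exemption €92,000 → (€366,000 − €92,000) × 2.5% × 52/365 = €975.8904
29 Jul – 31 Dec 2013: 156 days, exemption €331,000 → (€366,000 − €331,000) × 2.5% × 156/365 = €373.9726
Total = €3,640.3425

€3,640.34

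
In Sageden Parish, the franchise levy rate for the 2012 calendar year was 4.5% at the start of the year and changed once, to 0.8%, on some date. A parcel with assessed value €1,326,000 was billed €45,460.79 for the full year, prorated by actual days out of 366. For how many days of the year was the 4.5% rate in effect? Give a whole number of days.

Let d = days at the first rate; then 366 − d days at the second rate.
€1,326,000 × [4.5%·d + 0.8%·(366−d)] / 366 = €45,460.79
Solving gives d = 260, so the new rate took effect on 17 September 2012.

260 days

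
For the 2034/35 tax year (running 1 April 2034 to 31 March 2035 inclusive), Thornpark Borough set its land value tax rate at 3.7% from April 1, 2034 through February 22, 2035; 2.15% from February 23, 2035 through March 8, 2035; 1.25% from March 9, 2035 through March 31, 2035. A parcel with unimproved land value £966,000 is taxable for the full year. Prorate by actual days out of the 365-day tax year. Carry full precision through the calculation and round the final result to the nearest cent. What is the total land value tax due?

April 1, 2034 – February 22, 2035: 328 days at 3.7% → £966,000 × 3.7% × 328/365 = £32,118.8384
February 23 – March 8, 2035: 14 days at 2.15% → £966,000 × 2.15% × 14/365 = £796.6192
March 9 – March 31, 2035: 23 days at 1.25% → £966,000 × 1.25% × 23/365 = £760.8904
Total = £33,676.3479

£33,676.35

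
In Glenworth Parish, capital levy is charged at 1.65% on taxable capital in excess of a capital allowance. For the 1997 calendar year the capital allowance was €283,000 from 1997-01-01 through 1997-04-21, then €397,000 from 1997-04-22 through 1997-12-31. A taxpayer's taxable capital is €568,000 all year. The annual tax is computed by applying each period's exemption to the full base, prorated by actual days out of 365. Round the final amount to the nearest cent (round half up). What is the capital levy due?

€3,393.53

1997-01-01 to 1997-04-21: 111 days, exemption €283,000 → (€568,000 − €283,000) × 1.65% × 111/365 = €1,430.0753
1997-04-22 to 1997-12-31: 254 days, exemption €397,000 → (€568,000 − €397,000) × 1.65% × 254/365 = €1,963.4548
Total = €3,393.5301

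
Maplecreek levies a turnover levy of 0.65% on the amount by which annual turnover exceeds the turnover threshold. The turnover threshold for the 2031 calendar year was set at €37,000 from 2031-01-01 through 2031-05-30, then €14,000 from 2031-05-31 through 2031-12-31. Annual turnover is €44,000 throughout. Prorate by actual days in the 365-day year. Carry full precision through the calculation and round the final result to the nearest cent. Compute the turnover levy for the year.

€133.56

2031-01-01 to 2031-05-30: 150 days, exemption €37,000 → (€44,000 − €37,000) × 0.65% × 150/365 = €18.6986
2031-05-31 to 2031-12-31: 215 days, exemption €14,000 → (€44,000 − €14,000) × 0.65% × 215/365 = €114.8630
Total = €133.5616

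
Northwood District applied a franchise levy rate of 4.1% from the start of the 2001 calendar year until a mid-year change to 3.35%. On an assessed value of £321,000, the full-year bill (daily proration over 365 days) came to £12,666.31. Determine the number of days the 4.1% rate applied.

Let d = days at the first rate; then 365 − d days at the second rate.
£321,000 × [4.1%·d + 3.35%·(365−d)] / 365 = £12,666.31
Solving gives d = 290, so the new rate took effect on 18 October 2001.

290 days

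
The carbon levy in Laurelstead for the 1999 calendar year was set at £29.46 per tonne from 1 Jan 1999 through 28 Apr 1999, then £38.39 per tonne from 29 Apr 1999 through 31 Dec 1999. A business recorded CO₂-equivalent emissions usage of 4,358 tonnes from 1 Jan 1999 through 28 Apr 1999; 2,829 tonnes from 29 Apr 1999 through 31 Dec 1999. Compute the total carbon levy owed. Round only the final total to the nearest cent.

£236,991.99

1 Jan – 28 Apr 1999: 4,358 tonnes at £29.46/tonne → £128,386.68
29 Apr – 31 Dec 1999: 2,829 tonnes at £38.39/tonne → £108,605.31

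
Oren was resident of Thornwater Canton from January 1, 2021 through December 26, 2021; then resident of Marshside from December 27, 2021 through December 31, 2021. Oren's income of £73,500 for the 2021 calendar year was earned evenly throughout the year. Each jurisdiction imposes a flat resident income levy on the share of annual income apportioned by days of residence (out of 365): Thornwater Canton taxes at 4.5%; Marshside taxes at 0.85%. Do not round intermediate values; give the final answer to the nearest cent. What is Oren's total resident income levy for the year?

£3,270.75

Thornwater Canton, January 1 – December 26, 2021: 360 days → £73,500 × 4.5% × 360/365 = £3,262.1918
Marshside, December 27 – December 31, 2021: 5 days → £73,500 × 0.85% × 5/365 = £8.5582
Total = £3,270.7500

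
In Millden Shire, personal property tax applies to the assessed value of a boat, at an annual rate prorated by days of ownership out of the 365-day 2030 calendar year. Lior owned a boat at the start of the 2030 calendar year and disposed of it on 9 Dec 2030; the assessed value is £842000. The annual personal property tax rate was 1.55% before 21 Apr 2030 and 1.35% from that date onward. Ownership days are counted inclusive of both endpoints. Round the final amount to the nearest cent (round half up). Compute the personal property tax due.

1 Jan – 20 Apr 2030: 110 days at 1.55% → £842000 × 1.55% × 110/365 = £3933.1781
21 Apr – 9 Dec 2030: 233 days at 1.35% → £842000 × 1.35% × 233/365 = £7256.1945
Total = £11189.3726

£11189.37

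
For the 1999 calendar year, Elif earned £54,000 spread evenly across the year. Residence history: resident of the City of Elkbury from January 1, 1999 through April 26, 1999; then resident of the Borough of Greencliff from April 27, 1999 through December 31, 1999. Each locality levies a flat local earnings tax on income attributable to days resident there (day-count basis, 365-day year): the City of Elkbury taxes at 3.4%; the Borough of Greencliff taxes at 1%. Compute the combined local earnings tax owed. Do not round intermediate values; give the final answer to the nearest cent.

£951.88

The City of Elkbury, January 1 – April 26, 1999: 116 days → £54,000 × 3.4% × 116/365 = £583.4959
The Borough of Greencliff, April 27 – December 31, 1999: 249 days → £54,000 × 1% × 249/365 = £368.3836
Total = £951.8795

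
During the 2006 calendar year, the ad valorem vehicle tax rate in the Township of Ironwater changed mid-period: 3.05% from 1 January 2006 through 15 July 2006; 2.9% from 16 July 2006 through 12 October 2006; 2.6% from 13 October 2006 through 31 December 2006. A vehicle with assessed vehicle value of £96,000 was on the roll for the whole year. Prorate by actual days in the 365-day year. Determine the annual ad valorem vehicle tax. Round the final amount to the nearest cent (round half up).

£2,798.20

1 January – 15 July 2006: 196 days at 3.05% → £96,000 × 3.05% × 196/365 = £1,572.2959
16 July – 12 October 2006: 89 days at 2.9% → £96,000 × 2.9% × 89/365 = £678.8384
13 October – 31 December 2006: 80 days at 2.6% → £96,000 × 2.6% × 80/365 = £547.0685
Total = £2,798.2027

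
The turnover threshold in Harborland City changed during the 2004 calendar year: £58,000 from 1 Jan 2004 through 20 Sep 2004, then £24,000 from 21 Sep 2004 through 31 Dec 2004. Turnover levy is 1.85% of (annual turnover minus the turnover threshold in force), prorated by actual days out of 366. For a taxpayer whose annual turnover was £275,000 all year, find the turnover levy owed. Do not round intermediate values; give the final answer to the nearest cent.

£4,189.80

1 Jan – 20 Sep 2004: 264 days, exemption £58,000 → (£275,000 − £58,000) × 1.85% × 264/366 = £2,895.7049
21 Sep – 31 Dec 2004: 102 days, exemption £24,000 → (£275,000 − £24,000) × 1.85% × 102/366 = £1,294.0902
Total = £4,189.7951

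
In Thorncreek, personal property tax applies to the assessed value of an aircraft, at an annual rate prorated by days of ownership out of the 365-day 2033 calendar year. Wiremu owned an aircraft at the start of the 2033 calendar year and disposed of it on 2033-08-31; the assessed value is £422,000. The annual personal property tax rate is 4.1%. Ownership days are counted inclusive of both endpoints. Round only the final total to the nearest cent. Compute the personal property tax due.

Days held (2033-01-01 to 2033-08-31): 243 out of 365
Tax = £422,000 × 4.1% × 243/365 = £11,518.8658

£11,518.87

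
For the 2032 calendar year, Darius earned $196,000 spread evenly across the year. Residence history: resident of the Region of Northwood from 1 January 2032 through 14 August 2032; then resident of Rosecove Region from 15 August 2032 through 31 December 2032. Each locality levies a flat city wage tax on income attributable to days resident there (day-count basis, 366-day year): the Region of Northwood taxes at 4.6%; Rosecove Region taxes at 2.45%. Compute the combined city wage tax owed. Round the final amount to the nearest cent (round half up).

The Region of Northwood, 1 January – 14 August 2032: 227 days → $196,000 × 4.6% × 227/366 = $5,591.8907
Rosecove Region, 15 August – 31 December 2032: 139 days → $196,000 × 2.45% × 139/366 = $1,823.7104
Total = $7,415.6011

$7,415.60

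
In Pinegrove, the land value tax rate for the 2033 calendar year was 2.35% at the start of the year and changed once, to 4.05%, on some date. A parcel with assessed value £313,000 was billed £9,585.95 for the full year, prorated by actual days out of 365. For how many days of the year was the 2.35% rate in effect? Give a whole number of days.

212 days

Let d = days at the first rate; then 365 − d days at the second rate.
£313,000 × [2.35%·d + 4.05%·(365−d)] / 365 = £9,585.95
Solving gives d = 212, so the new rate took effect on 1 August 2033.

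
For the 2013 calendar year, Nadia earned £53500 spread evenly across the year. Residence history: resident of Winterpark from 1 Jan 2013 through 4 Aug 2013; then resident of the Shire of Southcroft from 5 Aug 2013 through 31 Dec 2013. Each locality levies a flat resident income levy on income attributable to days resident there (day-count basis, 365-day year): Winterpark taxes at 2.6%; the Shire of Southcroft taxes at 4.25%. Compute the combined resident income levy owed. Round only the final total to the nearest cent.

Winterpark, 1 Jan – 4 Aug 2013: 216 days → £53500 × 2.6% × 216/365 = £823.1671
The Shire of Southcroft, 5 Aug – 31 Dec 2013: 149 days → £53500 × 4.25% × 149/365 = £928.1884
Total = £1751.3555

£1751.36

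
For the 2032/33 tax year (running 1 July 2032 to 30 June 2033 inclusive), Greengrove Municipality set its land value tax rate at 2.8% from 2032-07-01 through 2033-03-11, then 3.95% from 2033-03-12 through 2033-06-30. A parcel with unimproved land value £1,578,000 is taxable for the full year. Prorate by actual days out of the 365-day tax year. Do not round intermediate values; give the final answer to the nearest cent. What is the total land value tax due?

2032-07-01 to 2033-03-11: 254 days at 2.8% → £1,578,000 × 2.8% × 254/365 = £30,747.2219
2033-03-12 to 2033-06-30: 111 days at 3.95% → £1,578,000 × 3.95% × 111/365 = £18,955.4548
Total = £49,702.6767

£49,702.68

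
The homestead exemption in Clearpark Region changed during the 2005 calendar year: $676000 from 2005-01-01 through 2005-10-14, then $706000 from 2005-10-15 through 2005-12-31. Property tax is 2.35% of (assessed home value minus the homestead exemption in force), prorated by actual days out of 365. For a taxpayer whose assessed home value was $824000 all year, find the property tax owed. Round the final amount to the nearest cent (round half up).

$3327.34

2005-01-01 to 2005-10-14: 287 days, exemption $676000 → ($824000 − $676000) × 2.35% × 287/365 = $2734.7562
2005-10-15 to 2005-12-31: 78 days, exemption $706000 → ($824000 − $706000) × 2.35% × 78/365 = $592.5863
Total = $3327.3425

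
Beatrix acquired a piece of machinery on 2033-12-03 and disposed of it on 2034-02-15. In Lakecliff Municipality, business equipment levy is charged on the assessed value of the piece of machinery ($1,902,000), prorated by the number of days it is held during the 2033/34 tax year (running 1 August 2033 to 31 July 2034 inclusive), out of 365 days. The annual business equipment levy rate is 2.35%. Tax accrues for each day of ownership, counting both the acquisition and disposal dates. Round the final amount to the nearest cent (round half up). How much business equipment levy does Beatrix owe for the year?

$9,184.32

Days held (2033-12-03 to 2034-02-15): 75 out of 365
Tax = $1,902,000 × 2.35% × 75/365 = $9,184.3151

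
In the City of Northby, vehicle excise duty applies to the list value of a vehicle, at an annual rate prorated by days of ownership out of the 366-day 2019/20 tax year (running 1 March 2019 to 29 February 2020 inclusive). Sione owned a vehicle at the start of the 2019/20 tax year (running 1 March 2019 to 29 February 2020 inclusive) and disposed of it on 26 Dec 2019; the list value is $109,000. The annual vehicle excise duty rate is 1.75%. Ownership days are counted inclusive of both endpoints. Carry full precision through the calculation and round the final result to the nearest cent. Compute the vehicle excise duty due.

$1,568.74

Days held (1 Mar – 26 Dec 2019): 301 out of 366
Tax = $109,000 × 1.75% × 301/366 = $1,568.7363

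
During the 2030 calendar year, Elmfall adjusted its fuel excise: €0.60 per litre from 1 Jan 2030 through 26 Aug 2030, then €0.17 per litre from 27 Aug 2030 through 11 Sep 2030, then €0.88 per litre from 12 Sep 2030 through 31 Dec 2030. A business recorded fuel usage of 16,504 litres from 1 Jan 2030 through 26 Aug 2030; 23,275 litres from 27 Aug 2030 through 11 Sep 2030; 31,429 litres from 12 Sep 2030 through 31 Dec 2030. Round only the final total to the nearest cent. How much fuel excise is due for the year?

€41,516.67

1 Jan – 26 Aug 2030: 16,504 litres at €0.60/litre → €9,902.40
27 Aug – 11 Sep 2030: 23,275 litres at €0.17/litre → €3,956.75
12 Sep – 31 Dec 2030: 31,429 litres at €0.88/litre → €27,657.52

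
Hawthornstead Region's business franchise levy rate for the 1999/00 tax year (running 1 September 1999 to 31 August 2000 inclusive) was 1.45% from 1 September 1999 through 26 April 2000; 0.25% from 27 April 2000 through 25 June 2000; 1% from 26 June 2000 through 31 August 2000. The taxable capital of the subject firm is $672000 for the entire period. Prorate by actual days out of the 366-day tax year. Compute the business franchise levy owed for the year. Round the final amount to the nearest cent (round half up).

1 September 1999 – 26 April 2000: 239 days at 1.45% → $672000 × 1.45% × 239/366 = $6362.8852
27 April – 25 June 2000: 60 days at 0.25% → $672000 × 0.25% × 60/366 = $275.4098
26 June – 31 August 2000: 67 days at 1% → $672000 × 1% × 67/366 = $1230.1639
Total = $7868.4590

$7868.46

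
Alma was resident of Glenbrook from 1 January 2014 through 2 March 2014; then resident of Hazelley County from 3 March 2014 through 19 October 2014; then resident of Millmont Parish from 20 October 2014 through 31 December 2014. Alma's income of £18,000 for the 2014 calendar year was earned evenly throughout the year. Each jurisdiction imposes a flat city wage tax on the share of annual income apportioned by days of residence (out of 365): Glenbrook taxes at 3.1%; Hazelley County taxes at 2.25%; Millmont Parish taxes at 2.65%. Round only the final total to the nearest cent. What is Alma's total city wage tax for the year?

Glenbrook, 1 January – 2 March 2014: 61 days → £18,000 × 3.1% × 61/365 = £93.2548
Hazelley County, 3 March – 19 October 2014: 231 days → £18,000 × 2.25% × 231/365 = £256.3151
Millmont Parish, 20 October – 31 December 2014: 73 days → £18,000 × 2.65% × 73/365 = £95.4000
Total = £444.9699

£444.97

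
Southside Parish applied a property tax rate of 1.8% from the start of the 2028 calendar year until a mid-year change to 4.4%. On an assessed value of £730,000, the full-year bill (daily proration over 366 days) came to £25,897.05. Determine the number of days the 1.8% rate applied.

120 days

Let d = days at the first rate; then 366 − d days at the second rate.
£730,000 × [1.8%·d + 4.4%·(366−d)] / 366 = £25,897.05
Solving gives d = 120, so the new rate took effect on April 30, 2028.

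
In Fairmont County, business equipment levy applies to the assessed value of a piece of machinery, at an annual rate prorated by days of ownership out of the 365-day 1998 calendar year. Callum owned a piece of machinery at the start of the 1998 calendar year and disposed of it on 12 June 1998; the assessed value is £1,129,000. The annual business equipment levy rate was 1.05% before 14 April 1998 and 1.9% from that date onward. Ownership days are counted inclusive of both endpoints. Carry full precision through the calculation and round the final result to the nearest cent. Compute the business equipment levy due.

£6,871.43

1 January – 13 April 1998: 103 days at 1.05% → £1,129,000 × 1.05% × 103/365 = £3,345.2425
14 April – 12 June 1998: 60 days at 1.9% → £1,129,000 × 1.9% × 60/365 = £3,526.1918
Total = £6,871.4342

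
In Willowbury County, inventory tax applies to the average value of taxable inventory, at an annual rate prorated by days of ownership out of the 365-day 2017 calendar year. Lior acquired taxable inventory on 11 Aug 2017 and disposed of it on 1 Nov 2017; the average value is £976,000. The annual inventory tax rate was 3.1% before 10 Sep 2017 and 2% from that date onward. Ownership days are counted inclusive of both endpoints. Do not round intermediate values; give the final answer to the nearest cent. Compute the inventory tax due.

£5,321.21

11 Aug – 9 Sep 2017: 30 days at 3.1% → £976,000 × 3.1% × 30/365 = £2,486.7945
10 Sep – 1 Nov 2017: 53 days at 2% → £976,000 × 2% × 53/365 = £2,834.4110
Total = £5,321.2055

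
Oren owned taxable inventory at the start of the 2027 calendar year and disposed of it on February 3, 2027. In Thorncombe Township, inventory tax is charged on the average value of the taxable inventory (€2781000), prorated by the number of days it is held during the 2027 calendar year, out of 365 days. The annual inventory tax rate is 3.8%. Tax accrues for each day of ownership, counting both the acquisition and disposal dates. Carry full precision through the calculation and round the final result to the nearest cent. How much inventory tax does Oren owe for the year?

€9843.98

Days held (January 1 – February 3, 2027): 34 out of 365
Tax = €2781000 × 3.8% × 34/365 = €9843.9781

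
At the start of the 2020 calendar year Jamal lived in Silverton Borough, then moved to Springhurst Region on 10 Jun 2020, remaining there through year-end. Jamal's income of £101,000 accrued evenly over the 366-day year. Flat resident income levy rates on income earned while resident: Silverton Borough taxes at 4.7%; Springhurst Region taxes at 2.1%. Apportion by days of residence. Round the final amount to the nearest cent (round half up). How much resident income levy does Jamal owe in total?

Silverton Borough, 1 Jan – 9 Jun 2020: 161 days → £101,000 × 4.7% × 161/366 = £2,088.1612
Springhurst Region, 10 Jun – 31 Dec 2020: 205 days → £101,000 × 2.1% × 205/366 = £1,187.9918
Total = £3,276.1530

£3,276.15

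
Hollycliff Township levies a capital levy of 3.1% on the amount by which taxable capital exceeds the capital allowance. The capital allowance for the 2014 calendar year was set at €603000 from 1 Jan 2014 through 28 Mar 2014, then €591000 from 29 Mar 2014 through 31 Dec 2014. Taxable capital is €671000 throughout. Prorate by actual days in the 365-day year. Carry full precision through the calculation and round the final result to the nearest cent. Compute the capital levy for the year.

€2391.33

1 Jan – 28 Mar 2014: 87 days, exemption €603000 → (€671000 − €603000) × 3.1% × 87/365 = €502.4548
29 Mar – 31 Dec 2014: 278 days, exemption €591000 → (€671000 − €591000) × 3.1% × 278/365 = €1888.8767
Total = €2391.3315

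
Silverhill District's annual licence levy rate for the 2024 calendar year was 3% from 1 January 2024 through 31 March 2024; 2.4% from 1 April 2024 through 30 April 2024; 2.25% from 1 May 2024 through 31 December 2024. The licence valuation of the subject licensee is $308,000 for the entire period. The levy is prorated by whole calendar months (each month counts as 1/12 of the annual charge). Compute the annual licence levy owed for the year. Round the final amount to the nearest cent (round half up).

1 January – 31 March 2024: 3 months at 3% → $308,000 × 3% × 3/12 = $2,310.0000
1 April – 30 April 2024: 1 month at 2.4% → $308,000 × 2.4% × 1/12 = $616.0000
1 May – 31 December 2024: 8 months at 2.25% → $308,000 × 2.25% × 8/12 = $4,620.0000
Total = $7,546.0000

$7,546.00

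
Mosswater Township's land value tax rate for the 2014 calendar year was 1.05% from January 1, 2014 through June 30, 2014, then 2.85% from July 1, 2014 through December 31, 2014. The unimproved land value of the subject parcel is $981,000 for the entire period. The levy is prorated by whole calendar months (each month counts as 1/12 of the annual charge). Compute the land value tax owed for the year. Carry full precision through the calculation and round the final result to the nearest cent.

$19,129.50

January 1 – June 30, 2014: 6 months at 1.05% → $981,000 × 1.05% × 6/12 = $5,150.2500
July 1 – December 31, 2014: 6 months at 2.85% → $981,000 × 2.85% × 6/12 = $13,979.2500
Total = $19,129.5000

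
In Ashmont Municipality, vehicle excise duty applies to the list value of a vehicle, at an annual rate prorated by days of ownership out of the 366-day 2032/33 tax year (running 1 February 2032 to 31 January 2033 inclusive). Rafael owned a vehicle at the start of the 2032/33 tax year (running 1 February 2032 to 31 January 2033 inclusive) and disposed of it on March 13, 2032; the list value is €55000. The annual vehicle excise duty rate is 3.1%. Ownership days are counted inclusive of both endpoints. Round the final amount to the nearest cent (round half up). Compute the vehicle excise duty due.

Days held (February 1 – March 13, 2032): 42 out of 366
Tax = €55000 × 3.1% × 42/366 = €195.6557

€195.66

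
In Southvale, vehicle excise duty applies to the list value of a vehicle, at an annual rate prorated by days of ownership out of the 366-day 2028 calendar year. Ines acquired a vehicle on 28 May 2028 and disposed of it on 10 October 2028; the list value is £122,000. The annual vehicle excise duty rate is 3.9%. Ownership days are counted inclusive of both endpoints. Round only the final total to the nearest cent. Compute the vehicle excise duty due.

Days held (28 May – 10 October 2028): 136 out of 366
Tax = £122,000 × 3.9% × 136/366 = £1,768.0000

£1,768.00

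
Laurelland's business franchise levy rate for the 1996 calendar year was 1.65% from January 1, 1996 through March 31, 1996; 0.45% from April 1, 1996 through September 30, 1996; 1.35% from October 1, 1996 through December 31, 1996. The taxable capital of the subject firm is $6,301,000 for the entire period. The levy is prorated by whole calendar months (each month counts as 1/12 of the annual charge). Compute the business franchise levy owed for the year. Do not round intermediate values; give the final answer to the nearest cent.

January 1 – March 31, 1996: 3 months at 1.65% → $6,301,000 × 1.65% × 3/12 = $25,991.6250
April 1 – September 30, 1996: 6 months at 0.45% → $6,301,000 × 0.45% × 6/12 = $14,177.2500
October 1 – December 31, 1996: 3 months at 1.35% → $6,301,000 × 1.35% × 3/12 = $21,265.8750
Total = $61,434.7500

$61,434.75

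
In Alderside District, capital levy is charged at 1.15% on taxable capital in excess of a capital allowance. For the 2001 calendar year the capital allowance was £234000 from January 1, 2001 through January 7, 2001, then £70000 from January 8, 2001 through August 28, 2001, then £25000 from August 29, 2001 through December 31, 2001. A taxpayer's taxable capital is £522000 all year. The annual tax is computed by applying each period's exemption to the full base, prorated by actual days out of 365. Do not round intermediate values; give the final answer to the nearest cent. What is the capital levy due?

January 1 – January 7, 2001: 7 days, exemption £234000 → (£522000 − £234000) × 1.15% × 7/365 = £63.5178
January 8 – August 28, 2001: 233 days, exemption £70000 → (£522000 − £70000) × 1.15% × 233/365 = £3318.1753
August 29 – December 31, 2001: 125 days, exemption £25000 → (£522000 − £25000) × 1.15% × 125/365 = £1957.3630
Total = £5339.0562

£5339.06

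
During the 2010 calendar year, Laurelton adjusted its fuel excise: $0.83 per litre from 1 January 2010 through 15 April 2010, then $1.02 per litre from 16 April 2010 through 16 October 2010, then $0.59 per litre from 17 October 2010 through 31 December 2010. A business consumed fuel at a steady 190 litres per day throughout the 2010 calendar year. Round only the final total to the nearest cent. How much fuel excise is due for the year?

1 January – 15 April 2010: 105 days × 190 litres/day = 19,950 litres at $0.83/litre → $16,558.50
16 April – 16 October 2010: 184 days × 190 litres/day = 34,960 litres at $1.02/litre → $35,659.20
17 October – 31 December 2010: 76 days × 190 litres/day = 14,440 litres at $0.59/litre → $8,519.60

$60,737.30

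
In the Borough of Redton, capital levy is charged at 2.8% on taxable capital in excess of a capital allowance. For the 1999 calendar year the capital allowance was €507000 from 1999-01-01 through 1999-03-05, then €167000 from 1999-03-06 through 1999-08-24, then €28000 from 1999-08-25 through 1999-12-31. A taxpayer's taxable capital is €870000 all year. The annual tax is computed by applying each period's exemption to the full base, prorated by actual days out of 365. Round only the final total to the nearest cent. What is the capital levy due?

€19390.27

1999-01-01 to 1999-03-05: 64 days, exemption €507000 → (€870000 − €507000) × 2.8% × 64/365 = €1782.1808
1999-03-06 to 1999-08-24: 172 days, exemption €167000 → (€870000 − €167000) × 2.8% × 172/365 = €9275.7479
1999-08-25 to 1999-12-31: 129 days, exemption €28000 → (€870000 − €28000) × 2.8% × 129/365 = €8332.3397
Total = €19390.2685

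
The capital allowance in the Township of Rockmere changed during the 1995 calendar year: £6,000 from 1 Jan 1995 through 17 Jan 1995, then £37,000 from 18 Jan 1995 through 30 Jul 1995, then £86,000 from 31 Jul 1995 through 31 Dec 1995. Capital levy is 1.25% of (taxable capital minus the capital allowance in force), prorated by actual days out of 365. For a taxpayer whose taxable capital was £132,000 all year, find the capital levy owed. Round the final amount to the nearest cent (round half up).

1 Jan – 17 Jan 1995: 17 days, exemption £6,000 → (£132,000 − £6,000) × 1.25% × 17/365 = £73.3562
18 Jan – 30 Jul 1995: 194 days, exemption £37,000 → (£132,000 − £37,000) × 1.25% × 194/365 = £631.1644
31 Jul – 31 Dec 1995: 154 days, exemption £86,000 → (£132,000 − £86,000) × 1.25% × 154/365 = £242.6027
Total = £947.1233

£947.12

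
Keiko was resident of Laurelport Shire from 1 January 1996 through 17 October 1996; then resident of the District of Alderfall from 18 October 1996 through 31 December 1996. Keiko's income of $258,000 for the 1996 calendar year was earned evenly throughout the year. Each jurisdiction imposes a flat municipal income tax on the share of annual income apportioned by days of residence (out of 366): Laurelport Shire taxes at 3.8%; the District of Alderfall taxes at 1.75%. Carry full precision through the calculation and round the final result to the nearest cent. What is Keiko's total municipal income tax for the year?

Laurelport Shire, 1 January – 17 October 1996: 291 days → $258,000 × 3.8% × 291/366 = $7,794.9836
The District of Alderfall, 18 October – 31 December 1996: 75 days → $258,000 × 1.75% × 75/366 = $925.2049
Total = $8,720.1885

$8,720.19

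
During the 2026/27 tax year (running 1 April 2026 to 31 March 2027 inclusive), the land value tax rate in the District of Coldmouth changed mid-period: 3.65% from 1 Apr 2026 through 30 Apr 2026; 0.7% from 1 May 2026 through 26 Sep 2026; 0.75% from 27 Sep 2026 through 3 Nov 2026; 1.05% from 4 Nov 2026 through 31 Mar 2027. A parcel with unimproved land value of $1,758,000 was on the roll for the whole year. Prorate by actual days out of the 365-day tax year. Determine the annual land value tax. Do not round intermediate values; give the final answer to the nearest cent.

1 Apr – 30 Apr 2026: 30 days at 3.65% → $1,758,000 × 3.65% × 30/365 = $5,274.0000
1 May – 26 Sep 2026: 149 days at 0.7% → $1,758,000 × 0.7% × 149/365 = $5,023.5452
27 Sep – 3 Nov 2026: 38 days at 0.75% → $1,758,000 × 0.75% × 38/365 = $1,372.6849
4 Nov 2026 – 31 Mar 2027: 148 days at 1.05% → $1,758,000 × 1.05% × 148/365 = $7,484.7452
Total = $19,154.9753

$19,154.98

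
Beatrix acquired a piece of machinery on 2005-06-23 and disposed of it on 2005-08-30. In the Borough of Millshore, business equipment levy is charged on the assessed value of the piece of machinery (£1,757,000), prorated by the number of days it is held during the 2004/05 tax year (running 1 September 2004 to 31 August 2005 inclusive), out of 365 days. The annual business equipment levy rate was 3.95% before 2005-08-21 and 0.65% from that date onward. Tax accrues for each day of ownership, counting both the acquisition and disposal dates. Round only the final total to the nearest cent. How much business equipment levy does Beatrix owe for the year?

£11,531.22

2005-06-23 to 2005-08-20: 59 days at 3.95% → £1,757,000 × 3.95% × 59/365 = £11,218.3247
2005-08-21 to 2005-08-30: 10 days at 0.65% → £1,757,000 × 0.65% × 10/365 = £312.8904
Total = £11,531.2151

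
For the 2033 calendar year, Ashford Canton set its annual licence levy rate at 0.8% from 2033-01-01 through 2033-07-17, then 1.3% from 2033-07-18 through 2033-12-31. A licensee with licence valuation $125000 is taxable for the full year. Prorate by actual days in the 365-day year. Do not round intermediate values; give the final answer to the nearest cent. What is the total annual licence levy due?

2033-01-01 to 2033-07-17: 198 days at 0.8% → $125000 × 0.8% × 198/365 = $542.4658
2033-07-18 to 2033-12-31: 167 days at 1.3% → $125000 × 1.3% × 167/365 = $743.4932
Total = $1285.9589

$1285.96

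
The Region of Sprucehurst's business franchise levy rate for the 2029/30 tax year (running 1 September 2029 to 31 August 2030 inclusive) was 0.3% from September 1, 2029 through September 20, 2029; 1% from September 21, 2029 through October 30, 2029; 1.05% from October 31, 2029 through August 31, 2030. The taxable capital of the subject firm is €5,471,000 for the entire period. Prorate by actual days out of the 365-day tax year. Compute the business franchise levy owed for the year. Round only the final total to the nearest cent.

€54,897.36

September 1 – September 20, 2029: 20 days at 0.3% → €5,471,000 × 0.3% × 20/365 = €899.3425
September 21 – October 30, 2029: 40 days at 1% → €5,471,000 × 1% × 40/365 = €5,995.6164
October 31, 2029 – August 31, 2030: 305 days at 1.05% → €5,471,000 × 1.05% × 305/365 = €48,002.4041
Total = €54,897.3630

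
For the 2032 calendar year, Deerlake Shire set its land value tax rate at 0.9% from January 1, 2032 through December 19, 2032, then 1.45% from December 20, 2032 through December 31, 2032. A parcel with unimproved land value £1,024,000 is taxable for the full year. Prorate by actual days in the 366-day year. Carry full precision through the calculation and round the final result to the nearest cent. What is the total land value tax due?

January 1 – December 19, 2032: 354 days at 0.9% → £1,024,000 × 0.9% × 354/366 = £8,913.8361
December 20 – December 31, 2032: 12 days at 1.45% → £1,024,000 × 1.45% × 12/366 = £486.8197
Total = £9,400.6557

£9,400.66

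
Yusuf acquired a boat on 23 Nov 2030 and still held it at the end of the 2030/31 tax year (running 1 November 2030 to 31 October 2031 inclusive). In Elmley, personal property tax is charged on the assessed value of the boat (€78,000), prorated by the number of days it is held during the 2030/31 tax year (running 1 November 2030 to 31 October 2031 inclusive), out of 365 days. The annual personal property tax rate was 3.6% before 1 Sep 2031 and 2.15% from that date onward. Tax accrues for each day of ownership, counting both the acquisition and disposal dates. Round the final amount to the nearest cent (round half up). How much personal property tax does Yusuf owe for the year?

€2,449.73

23 Nov 2030 – 31 Aug 2031: 282 days at 3.6% → €78,000 × 3.6% × 282/365 = €2,169.4685
1 Sep – 31 Oct 2031: 61 days at 2.15% → €78,000 × 2.15% × 61/365 = €280.2658
Total = €2,449.7342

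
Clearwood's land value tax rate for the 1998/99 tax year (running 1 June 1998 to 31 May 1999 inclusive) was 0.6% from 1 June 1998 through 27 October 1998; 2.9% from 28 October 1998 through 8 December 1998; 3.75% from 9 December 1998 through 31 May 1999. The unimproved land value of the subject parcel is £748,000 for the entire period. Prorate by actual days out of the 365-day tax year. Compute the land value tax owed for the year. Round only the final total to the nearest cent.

1 June – 27 October 1998: 149 days at 0.6% → £748,000 × 0.6% × 149/365 = £1,832.0877
28 October – 8 December 1998: 42 days at 2.9% → £748,000 × 2.9% × 42/365 = £2,496.0658
9 December 1998 – 31 May 1999: 174 days at 3.75% → £748,000 × 3.75% × 174/365 = £13,371.7808
Total = £17,699.9342

£17,699.93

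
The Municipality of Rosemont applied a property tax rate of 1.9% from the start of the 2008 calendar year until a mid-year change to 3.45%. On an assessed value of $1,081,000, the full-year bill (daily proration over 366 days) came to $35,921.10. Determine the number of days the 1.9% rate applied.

30 days

Let d = days at the first rate; then 366 − d days at the second rate.
$1,081,000 × [1.9%·d + 3.45%·(366−d)] / 366 = $35,921.10
Solving gives d = 30, so the new rate took effect on January 31, 2008.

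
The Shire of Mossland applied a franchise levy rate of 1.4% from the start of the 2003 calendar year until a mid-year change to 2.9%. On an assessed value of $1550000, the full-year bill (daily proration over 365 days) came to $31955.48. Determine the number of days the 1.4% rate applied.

Let d = days at the first rate; then 365 − d days at the second rate.
$1550000 × [1.4%·d + 2.9%·(365−d)] / 365 = $31955.48
Solving gives d = 204, so the new rate took effect on July 24, 2003.

204 days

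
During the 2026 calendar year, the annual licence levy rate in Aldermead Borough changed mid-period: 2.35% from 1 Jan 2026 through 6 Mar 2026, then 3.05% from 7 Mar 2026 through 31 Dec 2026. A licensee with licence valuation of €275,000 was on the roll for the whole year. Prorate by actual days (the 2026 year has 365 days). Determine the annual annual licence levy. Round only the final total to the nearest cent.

1 Jan – 6 Mar 2026: 65 days at 2.35% → €275,000 × 2.35% × 65/365 = €1,150.8562
7 Mar – 31 Dec 2026: 300 days at 3.05% → €275,000 × 3.05% × 300/365 = €6,893.8356
Total = €8,044.6918

€8,044.69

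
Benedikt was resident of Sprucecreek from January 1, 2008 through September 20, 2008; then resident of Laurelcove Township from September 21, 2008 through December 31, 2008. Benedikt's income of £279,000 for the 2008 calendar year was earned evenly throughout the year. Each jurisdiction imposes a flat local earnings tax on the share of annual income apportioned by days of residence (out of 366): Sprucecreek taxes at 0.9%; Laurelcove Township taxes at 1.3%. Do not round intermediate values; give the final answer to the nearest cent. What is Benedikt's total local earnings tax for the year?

Sprucecreek, January 1 – September 20, 2008: 264 days → £279,000 × 0.9% × 264/366 = £1,811.2131
Laurelcove Township, September 21 – December 31, 2008: 102 days → £279,000 × 1.3% × 102/366 = £1,010.8033
Total = £2,822.0164

£2,822.02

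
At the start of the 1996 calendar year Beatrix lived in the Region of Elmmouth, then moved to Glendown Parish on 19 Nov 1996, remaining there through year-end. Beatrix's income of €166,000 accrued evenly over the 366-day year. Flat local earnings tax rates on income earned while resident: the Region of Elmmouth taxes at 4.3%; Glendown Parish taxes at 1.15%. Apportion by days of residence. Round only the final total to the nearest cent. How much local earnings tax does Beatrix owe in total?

€6,523.66

The Region of Elmmouth, 1 Jan – 18 Nov 1996: 323 days → €166,000 × 4.3% × 323/366 = €6,299.3825
Glendown Parish, 19 Nov – 31 Dec 1996: 43 days → €166,000 × 1.15% × 43/366 = €224.2814
Total = €6,523.6639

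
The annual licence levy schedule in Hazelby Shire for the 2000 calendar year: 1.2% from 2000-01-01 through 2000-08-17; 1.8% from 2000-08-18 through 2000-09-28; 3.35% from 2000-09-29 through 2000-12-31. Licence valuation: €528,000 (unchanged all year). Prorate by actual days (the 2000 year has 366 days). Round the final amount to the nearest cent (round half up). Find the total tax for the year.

€9,615.08

2000-01-01 to 2000-08-17: 230 days at 1.2% → €528,000 × 1.2% × 230/366 = €3,981.6393
2000-08-18 to 2000-09-28: 42 days at 1.8% → €528,000 × 1.8% × 42/366 = €1,090.6230
2000-09-29 to 2000-12-31: 94 days at 3.35% → €528,000 × 3.35% × 94/366 = €4,542.8197
Total = €9,615.0820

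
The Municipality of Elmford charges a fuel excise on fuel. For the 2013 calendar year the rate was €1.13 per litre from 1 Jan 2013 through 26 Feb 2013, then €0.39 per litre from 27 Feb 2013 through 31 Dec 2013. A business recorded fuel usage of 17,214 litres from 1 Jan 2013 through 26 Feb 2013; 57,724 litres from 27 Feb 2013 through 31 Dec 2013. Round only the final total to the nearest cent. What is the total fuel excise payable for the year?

€41964.18

1 Jan – 26 Feb 2013: 17,214 litres at €1.13/litre → €19451.82
27 Feb – 31 Dec 2013: 57,724 litres at €0.39/litre → €22512.36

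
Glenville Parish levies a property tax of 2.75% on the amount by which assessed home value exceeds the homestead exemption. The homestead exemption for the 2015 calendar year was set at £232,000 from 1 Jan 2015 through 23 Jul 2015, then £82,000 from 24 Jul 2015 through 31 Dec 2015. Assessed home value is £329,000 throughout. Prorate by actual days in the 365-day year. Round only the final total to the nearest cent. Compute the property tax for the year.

1 Jan – 23 Jul 2015: 204 days, exemption £232,000 → (£329,000 − £232,000) × 2.75% × 204/365 = £1,490.8767
24 Jul – 31 Dec 2015: 161 days, exemption £82,000 → (£329,000 − £82,000) × 2.75% × 161/365 = £2,996.1438
Total = £4,487.0205

£4,487.02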